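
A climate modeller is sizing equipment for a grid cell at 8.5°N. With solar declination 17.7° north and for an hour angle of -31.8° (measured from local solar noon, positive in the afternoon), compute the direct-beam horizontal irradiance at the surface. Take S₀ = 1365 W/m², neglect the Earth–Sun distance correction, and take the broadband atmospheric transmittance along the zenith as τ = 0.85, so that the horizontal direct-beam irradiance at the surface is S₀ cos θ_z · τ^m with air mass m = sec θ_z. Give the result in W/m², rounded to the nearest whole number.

953 W/m²

cos θ_z = sin(8.5°) sin(17.7°) + cos(8.5°) cos(17.7°) cos(-31.80°) = 0.0449 + 0.8008 = 0.8457.
Air mass m = 1/cos θ_z = 1/0.8457 = 1.182; τ^m = 0.85^1.182 = 0.8252.
Surface direct beam = 1365 × 0.8457 × 0.8252 = 952.59 W/m².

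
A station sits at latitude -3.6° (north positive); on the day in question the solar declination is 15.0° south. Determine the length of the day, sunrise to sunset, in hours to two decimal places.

The sunset hour angle satisfies cos H_s = −tan φ tan δ = -0.0169, giving H_s = 90.97°.
Day length = 2 H_s / 15° h⁻¹ = 181.94° / 15 = 12.129 h.

12.13 hours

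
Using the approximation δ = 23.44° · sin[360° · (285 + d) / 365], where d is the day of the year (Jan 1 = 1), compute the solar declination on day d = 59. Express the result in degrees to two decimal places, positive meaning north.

360 × (285 + 59) / 365 = 339.288°; sin(339.288°) = -0.3537.
δ = 23.44 × -0.3537 = -8.291° ≈ -8.29°.

-8.29°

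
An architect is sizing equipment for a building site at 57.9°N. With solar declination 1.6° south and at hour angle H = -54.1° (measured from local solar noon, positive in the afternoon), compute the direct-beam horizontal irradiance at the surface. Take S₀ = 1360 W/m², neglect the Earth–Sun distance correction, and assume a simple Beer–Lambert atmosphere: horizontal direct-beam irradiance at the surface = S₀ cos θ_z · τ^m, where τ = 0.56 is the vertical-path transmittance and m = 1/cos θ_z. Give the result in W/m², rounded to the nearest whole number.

With φ = 57.9°, δ = -1.6°, H = -54.10°: sin φ sin δ = -0.0237, cos φ cos δ cos H = 0.3115, so cos θ_z = 0.2878.
Air mass m = 1/cos θ_z = 1/0.2878 = 3.475; τ^m = 0.56^3.475 = 0.1333.
Surface direct beam = 1360 × 0.2878 × 0.1333 = 52.17 W/m².

52 W/m²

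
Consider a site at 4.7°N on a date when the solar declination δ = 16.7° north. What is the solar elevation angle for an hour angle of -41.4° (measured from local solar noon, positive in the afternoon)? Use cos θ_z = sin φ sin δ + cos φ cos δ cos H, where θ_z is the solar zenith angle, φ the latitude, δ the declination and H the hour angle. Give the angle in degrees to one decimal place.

47.7°

cos θ_z = sin φ sin δ + cos φ cos δ cos H = (0.0819)(0.2874) + (0.9966)(0.9578)(0.7501) = 0.7395.
θ_z = arccos(0.7395) = 42.31°, so the elevation is 90° − 42.31° = 47.69°.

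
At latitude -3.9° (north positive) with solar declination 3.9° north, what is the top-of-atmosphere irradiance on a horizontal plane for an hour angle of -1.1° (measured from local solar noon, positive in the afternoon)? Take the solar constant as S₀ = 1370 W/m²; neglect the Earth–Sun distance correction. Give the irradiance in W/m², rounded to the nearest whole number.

1357 W/m²

cos θ_z = sin φ sin δ + cos φ cos δ cos H = (-0.0680)(0.0680) + (0.9977)(0.9977)(0.9998) = 0.9906.
Top-of-atmosphere irradiance = S₀ cos θ_z = 1370 × 0.9906 = 1357.12 W/m².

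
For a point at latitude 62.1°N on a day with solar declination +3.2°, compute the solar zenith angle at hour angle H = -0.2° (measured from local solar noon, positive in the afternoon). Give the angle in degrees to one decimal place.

58.9°

cos θ_z = sin(62.1°) sin(3.2°) + cos(62.1°) cos(3.2°) cos(-0.20°) = 0.0493 + 0.4672 = 0.5165.
θ_z = arccos(0.5165) = 58.90°.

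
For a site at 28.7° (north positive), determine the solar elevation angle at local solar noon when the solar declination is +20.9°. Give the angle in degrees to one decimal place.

At local solar noon the hour angle is zero, so the elevation is 90° − |φ − δ| = 90° − |28.7° − (20.9°)| = 90° − 7.8° = 82.2°.

82.2°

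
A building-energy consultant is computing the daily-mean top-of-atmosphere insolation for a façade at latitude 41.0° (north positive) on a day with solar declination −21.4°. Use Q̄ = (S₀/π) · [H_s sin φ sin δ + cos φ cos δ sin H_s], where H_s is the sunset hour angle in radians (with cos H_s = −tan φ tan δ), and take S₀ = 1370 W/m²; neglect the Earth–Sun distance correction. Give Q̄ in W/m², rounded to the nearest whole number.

cos H_s = −tan(41.0°) · tan(-21.4°) = 0.3407, so H_s = arccos(0.3407) = 70.08°. In radians, H_s = 1.2231.
H_s sin φ sin δ = 1.2231 × 0.6561 × -0.3649 = -0.2928.
cos φ cos δ sin H_s = 0.7547 × 0.9311 × 0.9402 = 0.6607.
Q̄ = (1370/π) × (-0.2928 + 0.6607) = 436.08 × 0.3679 = 160.43 W/m².

160 W/m²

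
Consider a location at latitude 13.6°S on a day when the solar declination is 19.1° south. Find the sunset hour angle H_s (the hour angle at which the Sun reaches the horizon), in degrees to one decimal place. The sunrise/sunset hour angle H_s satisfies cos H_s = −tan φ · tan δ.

−tan φ tan δ = −(-0.2419)(-0.3463) = -0.0838; H_s = arccos(-0.0838) = 94.81°.

94.8°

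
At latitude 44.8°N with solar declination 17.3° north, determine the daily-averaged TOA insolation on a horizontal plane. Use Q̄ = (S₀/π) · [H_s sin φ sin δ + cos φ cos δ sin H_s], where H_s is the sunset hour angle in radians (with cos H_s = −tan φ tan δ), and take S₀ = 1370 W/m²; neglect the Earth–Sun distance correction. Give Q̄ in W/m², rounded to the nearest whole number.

The sunset hour angle satisfies cos H_s = −tan φ tan δ = -0.3093, giving H_s = 108.02°. In radians, H_s = 1.8853.
H_s sin φ sin δ = 1.8853 × 0.7046 × 0.2974 = 0.3951.
cos φ cos δ sin H_s = 0.7096 × 0.9548 × 0.9510 = 0.6443.
Q̄ = (1370/π) × (0.3951 + 0.6443) = 436.08 × 1.0394 = 453.26 W/m².

453 W/m²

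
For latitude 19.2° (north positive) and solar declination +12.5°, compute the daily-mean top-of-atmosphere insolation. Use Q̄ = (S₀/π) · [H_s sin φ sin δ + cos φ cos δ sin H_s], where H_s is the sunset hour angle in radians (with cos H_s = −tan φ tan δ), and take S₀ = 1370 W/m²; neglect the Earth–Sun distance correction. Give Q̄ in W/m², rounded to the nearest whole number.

cos H_s = −tan(19.2°) · tan(12.5°) = -0.0772, so H_s = arccos(-0.0772) = 94.43°. In radians, H_s = 1.6481.
H_s sin φ sin δ = 1.6481 × 0.3289 × 0.2164 = 0.1173.
cos φ cos δ sin H_s = 0.9444 × 0.9763 × 0.9970 = 0.9193.
Q̄ = (1370/π) × (0.1173 + 0.9193) = 436.08 × 1.0366 = 452.04 W/m².

452 W/m²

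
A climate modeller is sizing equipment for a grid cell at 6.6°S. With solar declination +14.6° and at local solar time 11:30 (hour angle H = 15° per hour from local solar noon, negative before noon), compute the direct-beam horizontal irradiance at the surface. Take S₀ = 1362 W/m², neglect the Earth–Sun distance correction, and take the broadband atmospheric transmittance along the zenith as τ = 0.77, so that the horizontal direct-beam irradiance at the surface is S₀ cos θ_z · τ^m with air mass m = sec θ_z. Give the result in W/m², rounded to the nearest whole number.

949 W/m²

Hour angle H = 15° × (11.5 − 12) = -7.50°.
With φ = -6.6°, δ = 14.6°, H = -7.50°: sin φ sin δ = -0.0290, cos φ cos δ cos H = 0.9531, so cos θ_z = 0.9241.
Air mass m = 1/cos θ_z = 1/0.9241 = 1.082; τ^m = 0.77^1.082 = 0.7537.
Surface direct beam = 1362 × 0.9241 × 0.7537 = 948.63 W/m².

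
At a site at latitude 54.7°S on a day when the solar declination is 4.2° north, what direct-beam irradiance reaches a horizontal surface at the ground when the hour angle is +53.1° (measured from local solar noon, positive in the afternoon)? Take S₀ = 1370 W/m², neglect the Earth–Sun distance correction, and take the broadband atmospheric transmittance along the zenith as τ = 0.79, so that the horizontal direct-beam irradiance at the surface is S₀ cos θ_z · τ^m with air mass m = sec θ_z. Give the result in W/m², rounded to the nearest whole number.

172 W/m²

cos θ_z = sin φ sin δ + cos φ cos δ cos H = (-0.8161)(0.0732) + (0.5779)(0.9973)(0.6004) = 0.2863.
Air mass m = 1/cos θ_z = 1/0.2863 = 3.493; τ^m = 0.79^3.493 = 0.4389.
Surface direct beam = 1370 × 0.2863 × 0.4389 = 172.15 W/m².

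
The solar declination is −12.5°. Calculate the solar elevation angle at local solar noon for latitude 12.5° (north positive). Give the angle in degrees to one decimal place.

65.0°

At local solar noon the hour angle is zero, so the elevation is 90° − |φ − δ| = 90° − |12.5° − (-12.5°)| = 90° − 25.0° = 65.0°.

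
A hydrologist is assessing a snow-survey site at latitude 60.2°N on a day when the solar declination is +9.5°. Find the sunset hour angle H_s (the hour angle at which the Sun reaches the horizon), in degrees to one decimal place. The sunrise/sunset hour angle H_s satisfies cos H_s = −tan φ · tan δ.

107.0°

The sunset hour angle satisfies cos H_s = −tan φ tan δ = -0.2922, giving H_s = 106.99°.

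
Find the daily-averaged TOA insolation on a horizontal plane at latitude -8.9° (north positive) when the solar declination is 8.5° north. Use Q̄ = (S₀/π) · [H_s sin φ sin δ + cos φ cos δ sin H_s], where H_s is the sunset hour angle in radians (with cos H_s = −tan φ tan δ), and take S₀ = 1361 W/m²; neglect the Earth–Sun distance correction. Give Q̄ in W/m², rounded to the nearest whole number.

cos H_s = −tan(-8.9°) · tan(8.5°) = 0.0234, so H_s = arccos(0.0234) = 88.66°. In radians, H_s = 1.5474.
H_s sin φ sin δ = 1.5474 × -0.1547 × 0.1478 = -0.0354.
cos φ cos δ sin H_s = 0.9880 × 0.9890 × 0.9997 = 0.9768.
Q̄ = (1361/π) × (-0.0354 + 0.9768) = 433.22 × 0.9414 = 407.83 W/m².

408 W/m²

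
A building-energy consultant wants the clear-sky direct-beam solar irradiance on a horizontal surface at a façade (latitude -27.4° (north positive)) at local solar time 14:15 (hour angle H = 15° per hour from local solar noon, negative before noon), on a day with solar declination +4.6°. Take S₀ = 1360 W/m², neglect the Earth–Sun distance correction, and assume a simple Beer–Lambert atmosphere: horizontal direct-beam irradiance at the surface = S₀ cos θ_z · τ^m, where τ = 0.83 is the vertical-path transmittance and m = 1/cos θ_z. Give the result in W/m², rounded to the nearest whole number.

Hour angle H = 15° × (14.25 − 12) = 33.75°.
With φ = -27.4°, δ = 4.6°, H = 33.75°: sin φ sin δ = -0.0369, cos φ cos δ cos H = 0.7358, so cos θ_z = 0.6989.
Air mass m = 1/cos θ_z = 1/0.6989 = 1.431; τ^m = 0.83^1.431 = 0.7660.
Surface direct beam = 1360 × 0.6989 × 0.7660 = 728.09 W/m².

728 W/m²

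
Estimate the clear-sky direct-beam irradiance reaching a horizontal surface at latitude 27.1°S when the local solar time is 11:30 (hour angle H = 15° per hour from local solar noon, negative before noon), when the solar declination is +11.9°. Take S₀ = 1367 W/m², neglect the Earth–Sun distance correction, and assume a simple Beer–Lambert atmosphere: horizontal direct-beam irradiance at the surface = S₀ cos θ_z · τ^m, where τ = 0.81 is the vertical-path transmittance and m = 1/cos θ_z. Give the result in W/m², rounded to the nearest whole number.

Hour angle H = 15° × (11.5 − 12) = -7.50°.
With φ = -27.1°, δ = 11.9°, H = -7.50°: sin φ sin δ = -0.0939, cos φ cos δ cos H = 0.8636, so cos θ_z = 0.7697.
Air mass m = 1/cos θ_z = 1/0.7697 = 1.299; τ^m = 0.81^1.299 = 0.7605.
Surface direct beam = 1367 × 0.7697 × 0.7605 = 800.18 W/m².

800 W/m²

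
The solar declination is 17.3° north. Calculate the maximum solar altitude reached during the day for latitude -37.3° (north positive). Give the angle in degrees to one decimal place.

At local solar noon the hour angle is zero, so the elevation is 90° − |φ − δ| = 90° − |-37.3° − (17.3°)| = 90° − 54.6° = 35.4°.

35.4°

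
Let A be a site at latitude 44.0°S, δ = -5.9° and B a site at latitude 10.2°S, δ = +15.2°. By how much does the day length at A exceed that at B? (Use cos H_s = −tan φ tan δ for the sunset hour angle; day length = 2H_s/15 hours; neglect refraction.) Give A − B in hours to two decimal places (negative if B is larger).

+1.14 h

A: H_s = arccos(−tan -44.0° · tan -5.9°) = 95.73°, so 2H_s/15 = 12.7640 h.
B: H_s = arccos(−tan -10.2° · tan 15.2°) = 87.20°, so 2H_s/15 = 11.6267 h.
A − B = 12.7640 − 11.6267 = 1.1373 h.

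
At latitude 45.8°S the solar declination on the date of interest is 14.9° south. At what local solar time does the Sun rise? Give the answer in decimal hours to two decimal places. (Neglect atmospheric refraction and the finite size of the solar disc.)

4.94 h

The sunset hour angle satisfies cos H_s = −tan φ tan δ = -0.2736, giving H_s = 105.88°.
Sunrise is at 12 − H_s/15 = 12 − 7.059 = 4.941 h local solar time.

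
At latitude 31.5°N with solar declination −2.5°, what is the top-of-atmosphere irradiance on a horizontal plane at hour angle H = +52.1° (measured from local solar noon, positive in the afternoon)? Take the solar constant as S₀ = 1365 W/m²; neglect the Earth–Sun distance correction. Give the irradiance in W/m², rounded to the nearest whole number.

With φ = 31.5°, δ = -2.5°, H = 52.10°: sin φ sin δ = -0.0228, cos φ cos δ cos H = 0.5233, so cos θ_z = 0.5005.
Top-of-atmosphere irradiance = S₀ cos θ_z = 1365 × 0.5005 = 683.18 W/m².

683 W/m²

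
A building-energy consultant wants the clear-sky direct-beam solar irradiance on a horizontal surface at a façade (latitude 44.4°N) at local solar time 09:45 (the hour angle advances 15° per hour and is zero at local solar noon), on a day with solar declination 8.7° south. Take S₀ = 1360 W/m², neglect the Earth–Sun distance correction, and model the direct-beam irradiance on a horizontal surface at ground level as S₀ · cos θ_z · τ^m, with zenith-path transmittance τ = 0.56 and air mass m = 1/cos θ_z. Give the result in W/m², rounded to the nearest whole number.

Hour angle H = 15° × (9.75 − 12) = -33.75°.
cos θ_z = sin(44.4°) sin(-8.7°) + cos(44.4°) cos(-8.7°) cos(-33.75°) = -0.1058 + 0.5872 = 0.4814.
Air mass m = 1/cos θ_z = 1/0.4814 = 2.077; τ^m = 0.56^2.077 = 0.2999.
Surface direct beam = 1360 × 0.4814 × 0.2999 = 196.35 W/m².

196 W/m²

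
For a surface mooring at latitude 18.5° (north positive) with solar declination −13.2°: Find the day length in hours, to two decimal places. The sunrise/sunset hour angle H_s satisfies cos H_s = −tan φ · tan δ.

11.40 hours

−tan φ tan δ = −(0.3346)(-0.2345) = 0.0785; H_s = arccos(0.0785) = 85.50°.
Day length = 2 H_s / 15° h⁻¹ = 171.00° / 15 = 11.400 h.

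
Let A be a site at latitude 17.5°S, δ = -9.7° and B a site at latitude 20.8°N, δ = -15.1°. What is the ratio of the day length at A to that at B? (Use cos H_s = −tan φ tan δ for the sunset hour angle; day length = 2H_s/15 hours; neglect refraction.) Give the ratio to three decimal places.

1.107

A: H_s = arccos(−tan -17.5° · tan -9.7°) = 93.09°, so 2H_s/15 = 12.4120 h.
B: H_s = arccos(−tan 20.8° · tan -15.1°) = 84.12°, so 2H_s/15 = 11.2160 h.
Ratio A/B = 12.4120 / 11.2160 = 1.1066.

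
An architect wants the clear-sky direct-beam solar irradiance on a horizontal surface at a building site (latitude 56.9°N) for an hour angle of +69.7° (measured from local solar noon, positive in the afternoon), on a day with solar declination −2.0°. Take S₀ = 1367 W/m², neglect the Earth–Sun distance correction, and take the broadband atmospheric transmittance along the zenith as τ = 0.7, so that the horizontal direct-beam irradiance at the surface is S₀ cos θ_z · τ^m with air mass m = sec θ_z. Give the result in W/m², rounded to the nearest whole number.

24 W/m²

cos θ_z = sin φ sin δ + cos φ cos δ cos H = (0.8377)(-0.0349) + (0.5461)(0.9994)(0.3469) = 0.1601.
Air mass m = 1/cos θ_z = 1/0.1601 = 6.246; τ^m = 0.7^6.246 = 0.1078.
Surface direct beam = 1367 × 0.1601 × 0.1078 = 23.59 W/m².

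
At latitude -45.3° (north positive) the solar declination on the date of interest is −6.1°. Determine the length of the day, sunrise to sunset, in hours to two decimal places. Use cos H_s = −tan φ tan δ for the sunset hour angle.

cos H_s = −tan(-45.3°) · tan(-6.1°) = -0.1080, so H_s = arccos(-0.1080) = 96.20°.
Day length = 2 H_s / 15° h⁻¹ = 192.40° / 15 = 12.827 h.

12.83 hours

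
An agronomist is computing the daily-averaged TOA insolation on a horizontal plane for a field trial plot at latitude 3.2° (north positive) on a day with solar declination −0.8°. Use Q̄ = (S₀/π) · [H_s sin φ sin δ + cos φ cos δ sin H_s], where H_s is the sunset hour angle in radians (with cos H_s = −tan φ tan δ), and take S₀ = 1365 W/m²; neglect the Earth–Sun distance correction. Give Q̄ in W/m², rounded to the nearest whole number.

The sunset hour angle satisfies cos H_s = −tan φ tan δ = 0.0008, giving H_s = 89.95°. In radians, H_s = 1.5699.
H_s sin φ sin δ = 1.5699 × 0.0558 × -0.0140 = -0.0012.
cos φ cos δ sin H_s = 0.9984 × 0.9999 × 1.0000 = 0.9983.
Q̄ = (1365/π) × (-0.0012 + 0.9983) = 434.49 × 0.9971 = 433.23 W/m².

433 W/m²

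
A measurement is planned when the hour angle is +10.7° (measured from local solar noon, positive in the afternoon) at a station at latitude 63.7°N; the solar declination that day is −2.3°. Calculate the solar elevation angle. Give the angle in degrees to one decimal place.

23.5°

cos θ_z = sin φ sin δ + cos φ cos δ cos H = (0.8965)(-0.0401) + (0.4431)(0.9992)(0.9826) = 0.3991.
θ_z = arccos(0.3991) = 66.48°, so the elevation is 90° − 66.48° = 23.52°.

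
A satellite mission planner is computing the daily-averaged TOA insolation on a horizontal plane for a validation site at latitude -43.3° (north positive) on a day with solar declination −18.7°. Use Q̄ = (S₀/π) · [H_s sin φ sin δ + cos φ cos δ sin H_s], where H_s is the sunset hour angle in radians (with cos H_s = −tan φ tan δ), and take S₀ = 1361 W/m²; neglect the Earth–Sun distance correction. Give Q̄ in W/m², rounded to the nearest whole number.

The sunset hour angle satisfies cos H_s = −tan φ tan δ = -0.3190, giving H_s = 108.60°. In radians, H_s = 1.8954.
H_s sin φ sin δ = 1.8954 × -0.6858 × -0.3206 = 0.4167.
cos φ cos δ sin H_s = 0.7278 × 0.9472 × 0.9478 = 0.6534.
Q̄ = (1361/π) × (0.4167 + 0.6534) = 433.22 × 1.0701 = 463.59 W/m².

464 W/m²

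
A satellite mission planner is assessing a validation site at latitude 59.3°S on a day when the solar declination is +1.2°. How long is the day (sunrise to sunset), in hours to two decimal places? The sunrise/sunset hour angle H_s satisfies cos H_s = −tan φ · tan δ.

11.73 hours

The sunset hour angle satisfies cos H_s = −tan φ tan δ = 0.0353, giving H_s = 87.98°.
Day length = 2 H_s / 15° h⁻¹ = 175.96° / 15 = 11.731 h.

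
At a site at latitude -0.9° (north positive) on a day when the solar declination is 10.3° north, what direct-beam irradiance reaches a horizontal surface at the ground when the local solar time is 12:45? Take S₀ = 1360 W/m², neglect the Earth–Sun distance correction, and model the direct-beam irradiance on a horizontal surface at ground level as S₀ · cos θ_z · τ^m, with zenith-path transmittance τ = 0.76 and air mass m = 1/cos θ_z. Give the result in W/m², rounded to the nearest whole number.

984 W/m²

Hour angle H = 15° × (12.75 − 12) = 11.25°.
cos θ_z = sin(-0.9°) sin(10.3°) + cos(-0.9°) cos(10.3°) cos(11.25°) = -0.0028 + 0.9649 = 0.9621.
Air mass m = 1/cos θ_z = 1/0.9621 = 1.039; τ^m = 0.76^1.039 = 0.7519.
Surface direct beam = 1360 × 0.9621 × 0.7519 = 983.83 W/m².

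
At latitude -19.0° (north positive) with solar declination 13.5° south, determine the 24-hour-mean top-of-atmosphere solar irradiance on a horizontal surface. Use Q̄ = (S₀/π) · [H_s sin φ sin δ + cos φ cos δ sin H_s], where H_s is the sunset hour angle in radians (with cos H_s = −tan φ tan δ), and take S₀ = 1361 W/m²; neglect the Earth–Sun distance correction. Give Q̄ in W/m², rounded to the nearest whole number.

−tan φ tan δ = −(-0.3443)(-0.2401) = -0.0827; H_s = arccos(-0.0827) = 94.74°. In radians, H_s = 1.6535.
H_s sin φ sin δ = 1.6535 × -0.3256 × -0.2334 = 0.1257.
cos φ cos δ sin H_s = 0.9455 × 0.9724 × 0.9966 = 0.9163.
Q̄ = (1361/π) × (0.1257 + 0.9163) = 433.22 × 1.0420 = 451.42 W/m².

451 W/m²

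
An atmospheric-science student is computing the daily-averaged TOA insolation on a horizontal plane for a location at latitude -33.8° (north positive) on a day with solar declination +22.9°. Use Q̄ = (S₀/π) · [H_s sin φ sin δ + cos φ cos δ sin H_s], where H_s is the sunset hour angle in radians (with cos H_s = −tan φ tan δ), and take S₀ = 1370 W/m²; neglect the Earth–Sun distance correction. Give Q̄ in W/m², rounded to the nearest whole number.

−tan φ tan δ = −(-0.6694)(0.4224) = 0.2828; H_s = arccos(0.2828) = 73.57°. In radians, H_s = 1.2840.
H_s sin φ sin δ = 1.2840 × -0.5563 × 0.3891 = -0.2779.
cos φ cos δ sin H_s = 0.8310 × 0.9212 × 0.9592 = 0.7343.
Q̄ = (1370/π) × (-0.2779 + 0.7343) = 436.08 × 0.4564 = 199.03 W/m².

199 W/m²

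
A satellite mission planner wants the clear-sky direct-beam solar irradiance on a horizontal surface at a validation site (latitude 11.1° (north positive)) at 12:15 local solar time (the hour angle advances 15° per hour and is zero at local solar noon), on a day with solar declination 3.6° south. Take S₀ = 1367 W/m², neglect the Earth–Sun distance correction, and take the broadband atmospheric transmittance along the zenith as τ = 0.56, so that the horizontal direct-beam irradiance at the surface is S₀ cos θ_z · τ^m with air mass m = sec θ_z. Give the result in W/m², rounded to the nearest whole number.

Hour angle H = 15° × (12.25 − 12) = 3.75°.
With φ = 11.1°, δ = -3.6°, H = 3.75°: sin φ sin δ = -0.0121, cos φ cos δ cos H = 0.9773, so cos θ_z = 0.9652.
Air mass m = 1/cos θ_z = 1/0.9652 = 1.036; τ^m = 0.56^1.036 = 0.5484.
Surface direct beam = 1367 × 0.9652 × 0.5484 = 723.57 W/m².

724 W/m²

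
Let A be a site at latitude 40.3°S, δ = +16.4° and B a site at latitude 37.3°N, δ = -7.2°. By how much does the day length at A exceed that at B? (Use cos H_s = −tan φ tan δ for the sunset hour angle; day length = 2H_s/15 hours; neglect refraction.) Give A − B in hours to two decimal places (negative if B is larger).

-1.19 h

A: H_s = arccos(−tan -40.3° · tan 16.4°) = 75.55°, so 2H_s/15 = 10.0733 h.
B: H_s = arccos(−tan 37.3° · tan -7.2°) = 84.48°, so 2H_s/15 = 11.2640 h.
A − B = 10.0733 − 11.2640 = -1.1907 h.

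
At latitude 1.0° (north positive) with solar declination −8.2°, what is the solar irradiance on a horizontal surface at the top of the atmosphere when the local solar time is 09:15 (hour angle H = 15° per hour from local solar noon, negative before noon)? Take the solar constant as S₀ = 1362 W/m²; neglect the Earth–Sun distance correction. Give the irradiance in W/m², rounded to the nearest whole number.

Hour angle H = 15° × (9.25 − 12) = -41.25°.
cos θ_z = sin φ sin δ + cos φ cos δ cos H = (0.0175)(-0.1426) + (0.9998)(0.9898)(0.7518) = 0.7415.
Top-of-atmosphere irradiance = S₀ cos θ_z = 1362 × 0.7415 = 1009.92 W/m².

1010 W/m²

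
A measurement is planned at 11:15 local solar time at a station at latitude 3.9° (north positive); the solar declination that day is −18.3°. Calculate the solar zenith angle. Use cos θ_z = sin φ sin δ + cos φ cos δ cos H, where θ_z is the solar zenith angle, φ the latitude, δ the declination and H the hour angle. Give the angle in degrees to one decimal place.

Hour angle H = 15° × (11.25 − 12) = -11.25°.
cos θ_z = sin φ sin δ + cos φ cos δ cos H = (0.0680)(-0.3140) + (0.9977)(0.9494)(0.9808) = 0.9077.
θ_z = arccos(0.9077) = 24.81°.

24.8°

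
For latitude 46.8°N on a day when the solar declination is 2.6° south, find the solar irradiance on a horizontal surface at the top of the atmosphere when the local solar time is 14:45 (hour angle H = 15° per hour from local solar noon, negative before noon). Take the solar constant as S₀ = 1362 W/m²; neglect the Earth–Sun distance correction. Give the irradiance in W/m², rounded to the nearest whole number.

655 W/m²

Hour angle H = 15° × (14.75 − 12) = 41.25°.
cos θ_z = sin φ sin δ + cos φ cos δ cos H = (0.7290)(-0.0454) + (0.6845)(0.9990)(0.7518) = 0.4810.
Top-of-atmosphere irradiance = S₀ cos θ_z = 1362 × 0.4810 = 655.12 W/m².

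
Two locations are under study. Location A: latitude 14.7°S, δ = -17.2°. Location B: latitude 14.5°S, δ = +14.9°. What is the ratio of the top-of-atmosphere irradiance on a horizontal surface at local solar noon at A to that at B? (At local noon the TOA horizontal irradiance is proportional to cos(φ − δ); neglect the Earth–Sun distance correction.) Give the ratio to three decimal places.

1.147

A: cos θ_z = cos(-14.7° − (-17.2°)) = 0.9990.
B: cos θ_z = cos(-14.5° − (14.9°)) = 0.8712.
Ratio A/B = 0.9990 / 0.8712 = 1.1467.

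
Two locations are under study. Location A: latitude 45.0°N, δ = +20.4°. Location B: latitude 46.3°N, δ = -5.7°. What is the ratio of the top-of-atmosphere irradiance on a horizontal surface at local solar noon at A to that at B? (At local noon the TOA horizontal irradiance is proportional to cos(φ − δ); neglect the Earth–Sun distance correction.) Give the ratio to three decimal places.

A: cos θ_z = cos(45.0° − (20.4°)) = 0.9092.
B: cos θ_z = cos(46.3° − (-5.7°)) = 0.6157.
Ratio A/B = 0.9092 / 0.6157 = 1.4767.

1.477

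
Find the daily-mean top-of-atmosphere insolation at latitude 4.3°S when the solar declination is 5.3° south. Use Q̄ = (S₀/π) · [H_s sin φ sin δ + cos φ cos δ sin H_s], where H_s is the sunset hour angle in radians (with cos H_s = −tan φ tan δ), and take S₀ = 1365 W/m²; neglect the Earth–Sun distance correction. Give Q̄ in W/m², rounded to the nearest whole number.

436 W/m²

cos H_s = −tan(-4.3°) · tan(-5.3°) = -0.0070, so H_s = arccos(-0.0070) = 90.40°. In radians, H_s = 1.5778.
H_s sin φ sin δ = 1.5778 × -0.0750 × -0.0924 = 0.0109.
cos φ cos δ sin H_s = 0.9972 × 0.9957 × 1.0000 = 0.9929.
Q̄ = (1365/π) × (0.0109 + 0.9929) = 434.49 × 1.0038 = 436.14 W/m².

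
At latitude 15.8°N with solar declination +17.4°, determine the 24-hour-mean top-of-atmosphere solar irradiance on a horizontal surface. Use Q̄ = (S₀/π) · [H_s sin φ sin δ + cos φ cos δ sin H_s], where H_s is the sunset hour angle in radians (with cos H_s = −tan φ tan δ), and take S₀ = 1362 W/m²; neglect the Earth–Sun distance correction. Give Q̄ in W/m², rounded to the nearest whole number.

cos H_s = −tan(15.8°) · tan(17.4°) = -0.0887, so H_s = arccos(-0.0887) = 95.09°. In radians, H_s = 1.6596.
H_s sin φ sin δ = 1.6596 × 0.2723 × 0.2990 = 0.1351.
cos φ cos δ sin H_s = 0.9622 × 0.9542 × 0.9961 = 0.9146.
Q̄ = (1362/π) × (0.1351 + 0.9146) = 433.54 × 1.0497 = 455.09 W/m².

455 W/m²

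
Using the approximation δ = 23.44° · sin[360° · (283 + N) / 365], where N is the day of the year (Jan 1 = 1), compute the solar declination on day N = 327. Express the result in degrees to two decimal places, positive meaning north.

360 × (283 + 327) / 365 = 601.644°; sin(601.644°) = -0.8800.
δ = 23.44 × -0.8800 = -20.627° ≈ -20.63°.

-20.63°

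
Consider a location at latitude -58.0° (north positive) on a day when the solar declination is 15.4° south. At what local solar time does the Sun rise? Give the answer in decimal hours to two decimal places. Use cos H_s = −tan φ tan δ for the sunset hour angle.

4.26 h

−tan φ tan δ = −(-1.6003)(-0.2754) = -0.4407; H_s = arccos(-0.4407) = 116.15°.
Sunrise is at 12 − H_s/15 = 12 − 7.743 = 4.257 h local solar time.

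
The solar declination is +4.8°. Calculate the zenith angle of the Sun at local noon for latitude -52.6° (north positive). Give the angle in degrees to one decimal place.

At local solar noon the hour angle is zero, so the zenith angle is |φ − δ| = |-52.6° − (4.8°)| = 57.4°.

57.4°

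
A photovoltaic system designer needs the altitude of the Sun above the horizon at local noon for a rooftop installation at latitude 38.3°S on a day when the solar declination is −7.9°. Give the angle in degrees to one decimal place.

At local solar noon the hour angle is zero, so the elevation is 90° − |φ − δ| = 90° − |-38.3° − (-7.9°)| = 90° − 30.4° = 59.6°.

59.6°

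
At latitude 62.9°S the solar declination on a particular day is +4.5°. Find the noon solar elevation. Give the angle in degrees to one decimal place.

At local solar noon the hour angle is zero, so the elevation is 90° − |φ − δ| = 90° − |-62.9° − (4.5°)| = 90° − 67.4° = 22.6°.

22.6°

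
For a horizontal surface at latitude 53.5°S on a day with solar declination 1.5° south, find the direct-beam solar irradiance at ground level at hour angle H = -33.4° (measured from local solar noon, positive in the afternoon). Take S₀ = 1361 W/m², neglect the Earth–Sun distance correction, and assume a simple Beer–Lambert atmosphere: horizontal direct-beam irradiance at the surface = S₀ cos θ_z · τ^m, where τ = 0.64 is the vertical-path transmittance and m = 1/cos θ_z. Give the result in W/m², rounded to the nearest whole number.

cos θ_z = sin(-53.5°) sin(-1.5°) + cos(-53.5°) cos(-1.5°) cos(-33.40°) = 0.0210 + 0.4964 = 0.5174.
Air mass m = 1/cos θ_z = 1/0.5174 = 1.933; τ^m = 0.64^1.933 = 0.4220.
Surface direct beam = 1361 × 0.5174 × 0.4220 = 297.16 W/m².

297 W/m²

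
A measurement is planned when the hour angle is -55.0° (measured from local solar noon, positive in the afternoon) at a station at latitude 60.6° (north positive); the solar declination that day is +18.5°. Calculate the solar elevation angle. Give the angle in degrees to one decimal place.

32.9°

With φ = 60.6°, δ = 18.5°, H = -55.00°: sin φ sin δ = 0.2764, cos φ cos δ cos H = 0.2670, so cos θ_z = 0.5434.
θ_z = arccos(0.5434) = 57.08°, so the elevation is 90° − 57.08° = 32.92°.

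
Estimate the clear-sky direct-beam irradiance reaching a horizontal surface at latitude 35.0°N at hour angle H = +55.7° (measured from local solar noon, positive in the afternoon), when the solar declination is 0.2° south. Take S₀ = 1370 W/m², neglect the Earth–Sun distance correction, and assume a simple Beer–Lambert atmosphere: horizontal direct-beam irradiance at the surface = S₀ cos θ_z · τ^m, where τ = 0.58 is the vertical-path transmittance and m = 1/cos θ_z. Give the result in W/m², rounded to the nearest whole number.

With φ = 35.0°, δ = -0.2°, H = 55.70°: sin φ sin δ = -0.0020, cos φ cos δ cos H = 0.4616, so cos θ_z = 0.4596.
Air mass m = 1/cos θ_z = 1/0.4596 = 2.176; τ^m = 0.58^2.176 = 0.3056.
Surface direct beam = 1370 × 0.4596 × 0.3056 = 192.42 W/m².

192 W/m²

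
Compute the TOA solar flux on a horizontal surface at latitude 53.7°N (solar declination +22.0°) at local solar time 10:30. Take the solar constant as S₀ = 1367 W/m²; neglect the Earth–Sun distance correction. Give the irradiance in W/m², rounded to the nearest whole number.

Hour angle H = 15° × (10.5 − 12) = -22.50°.
With φ = 53.7°, δ = 22.0°, H = -22.50°: sin φ sin δ = 0.3019, cos φ cos δ cos H = 0.5071, so cos θ_z = 0.8090.
Top-of-atmosphere irradiance = S₀ cos θ_z = 1367 × 0.8090 = 1105.90 W/m².

1106 W/m²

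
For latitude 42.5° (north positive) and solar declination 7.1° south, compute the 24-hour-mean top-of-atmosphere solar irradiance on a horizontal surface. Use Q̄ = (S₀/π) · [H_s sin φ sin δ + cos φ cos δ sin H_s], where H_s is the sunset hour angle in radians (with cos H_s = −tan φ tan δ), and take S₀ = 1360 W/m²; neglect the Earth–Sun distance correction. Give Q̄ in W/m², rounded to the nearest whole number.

cos H_s = −tan(42.5°) · tan(-7.1°) = 0.1141, so H_s = arccos(0.1141) = 83.45°. In radians, H_s = 1.4565.
H_s sin φ sin δ = 1.4565 × 0.6756 × -0.1236 = -0.1216.
cos φ cos δ sin H_s = 0.7373 × 0.9923 × 0.9935 = 0.7269.
Q̄ = (1360/π) × (-0.1216 + 0.7269) = 432.90 × 0.6053 = 262.03 W/m².

262 W/m²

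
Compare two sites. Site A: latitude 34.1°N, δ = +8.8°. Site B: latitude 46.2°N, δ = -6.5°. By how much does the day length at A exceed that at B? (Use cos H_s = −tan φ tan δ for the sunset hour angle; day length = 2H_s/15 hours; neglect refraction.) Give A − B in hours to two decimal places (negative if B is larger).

A: H_s = arccos(−tan 34.1° · tan 8.8°) = 96.02°, so 2H_s/15 = 12.8027 h.
B: H_s = arccos(−tan 46.2° · tan -6.5°) = 83.18°, so 2H_s/15 = 11.0907 h.
A − B = 12.8027 − 11.0907 = 1.7120 h.

+1.71 h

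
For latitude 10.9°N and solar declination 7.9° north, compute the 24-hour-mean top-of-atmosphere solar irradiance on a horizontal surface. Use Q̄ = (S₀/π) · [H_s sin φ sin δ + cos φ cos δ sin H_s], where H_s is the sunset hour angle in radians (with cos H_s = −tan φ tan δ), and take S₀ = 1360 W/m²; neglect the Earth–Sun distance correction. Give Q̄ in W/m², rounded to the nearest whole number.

cos H_s = −tan(10.9°) · tan(7.9°) = -0.0267, so H_s = arccos(-0.0267) = 91.53°. In radians, H_s = 1.5975.
H_s sin φ sin δ = 1.5975 × 0.1891 × 0.1374 = 0.0415.
cos φ cos δ sin H_s = 0.9820 × 0.9905 × 0.9996 = 0.9723.
Q̄ = (1360/π) × (0.0415 + 0.9723) = 432.90 × 1.0138 = 438.87 W/m².

439 W/m²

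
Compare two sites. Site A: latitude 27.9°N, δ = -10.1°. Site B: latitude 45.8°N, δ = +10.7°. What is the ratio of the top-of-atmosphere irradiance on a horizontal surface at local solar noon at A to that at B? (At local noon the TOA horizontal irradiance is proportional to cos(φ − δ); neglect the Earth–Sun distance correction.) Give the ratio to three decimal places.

0.963

A: cos θ_z = cos(27.9° − (-10.1°)) = 0.7880.
B: cos θ_z = cos(45.8° − (10.7°)) = 0.8181.
Ratio A/B = 0.7880 / 0.8181 = 0.9632.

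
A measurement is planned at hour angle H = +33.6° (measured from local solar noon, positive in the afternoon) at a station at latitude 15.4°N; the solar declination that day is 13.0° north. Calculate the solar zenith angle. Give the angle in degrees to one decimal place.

With φ = 15.4°, δ = 13.0°, H = 33.60°: sin φ sin δ = 0.0597, cos φ cos δ cos H = 0.7824, so cos θ_z = 0.8421.
θ_z = arccos(0.8421) = 32.64°.

32.6°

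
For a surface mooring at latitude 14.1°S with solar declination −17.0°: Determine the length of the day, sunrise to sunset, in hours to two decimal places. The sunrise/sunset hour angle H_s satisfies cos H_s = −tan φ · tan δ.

−tan φ tan δ = −(-0.2512)(-0.3057) = -0.0768; H_s = arccos(-0.0768) = 94.40°.
Day length = 2 H_s / 15° h⁻¹ = 188.80° / 15 = 12.587 h.

12.59 hours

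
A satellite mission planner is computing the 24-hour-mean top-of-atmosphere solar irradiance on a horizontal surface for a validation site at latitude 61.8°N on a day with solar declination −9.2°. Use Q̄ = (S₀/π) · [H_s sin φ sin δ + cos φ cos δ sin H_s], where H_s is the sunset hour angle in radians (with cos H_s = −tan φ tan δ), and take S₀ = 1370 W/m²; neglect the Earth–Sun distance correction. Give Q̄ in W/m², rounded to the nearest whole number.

116 W/m²

The sunset hour angle satisfies cos H_s = −tan φ tan δ = 0.3021, giving H_s = 72.42°. In radians, H_s = 1.2640.
H_s sin φ sin δ = 1.2640 × 0.8813 × -0.1599 = -0.1781.
cos φ cos δ sin H_s = 0.4726 × 0.9871 × 0.9533 = 0.4447.
Q̄ = (1370/π) × (-0.1781 + 0.4447) = 436.08 × 0.2666 = 116.26 W/m².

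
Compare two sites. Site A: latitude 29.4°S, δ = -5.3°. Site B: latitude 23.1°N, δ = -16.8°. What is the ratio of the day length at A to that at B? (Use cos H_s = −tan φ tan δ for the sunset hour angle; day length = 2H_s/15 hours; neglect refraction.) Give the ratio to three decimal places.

A: H_s = arccos(−tan -29.4° · tan -5.3°) = 93.00°, so 2H_s/15 = 12.4000 h.
B: H_s = arccos(−tan 23.1° · tan -16.8°) = 82.60°, so 2H_s/15 = 11.0133 h.
Ratio A/B = 12.4000 / 11.0133 = 1.1259.

1.126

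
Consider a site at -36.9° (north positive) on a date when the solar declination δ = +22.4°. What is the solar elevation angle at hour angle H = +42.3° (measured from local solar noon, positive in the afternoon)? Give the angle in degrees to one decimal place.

cos θ_z = sin(-36.9°) sin(22.4°) + cos(-36.9°) cos(22.4°) cos(42.30°) = -0.2288 + 0.5468 = 0.3180.
θ_z = arccos(0.3180) = 71.46°, so the elevation is 90° − 71.46° = 18.54°.

18.5°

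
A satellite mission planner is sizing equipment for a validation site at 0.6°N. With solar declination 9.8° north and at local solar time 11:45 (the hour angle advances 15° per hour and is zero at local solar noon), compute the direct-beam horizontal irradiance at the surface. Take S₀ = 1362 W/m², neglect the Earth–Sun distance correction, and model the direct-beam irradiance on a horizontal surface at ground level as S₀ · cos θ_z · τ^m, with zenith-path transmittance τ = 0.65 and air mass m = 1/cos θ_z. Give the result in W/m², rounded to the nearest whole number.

866 W/m²

Hour angle H = 15° × (11.75 − 12) = -3.75°.
cos θ_z = sin(0.6°) sin(9.8°) + cos(0.6°) cos(9.8°) cos(-3.75°) = 0.0018 + 0.9832 = 0.9850.
Air mass m = 1/cos θ_z = 1/0.9850 = 1.015; τ^m = 0.65^1.015 = 0.6458.
Surface direct beam = 1362 × 0.9850 × 0.6458 = 866.39 W/m².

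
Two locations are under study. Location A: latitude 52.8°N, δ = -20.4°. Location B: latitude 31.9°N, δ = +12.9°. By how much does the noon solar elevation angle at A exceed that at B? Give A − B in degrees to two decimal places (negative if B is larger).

A: 90° − |52.8 − (-20.4)| = 16.80°.
B: 90° − |31.9 − (12.9)| = 71.00°.
A − B = 16.80 − 71.00 = -54.20°.

-54.20°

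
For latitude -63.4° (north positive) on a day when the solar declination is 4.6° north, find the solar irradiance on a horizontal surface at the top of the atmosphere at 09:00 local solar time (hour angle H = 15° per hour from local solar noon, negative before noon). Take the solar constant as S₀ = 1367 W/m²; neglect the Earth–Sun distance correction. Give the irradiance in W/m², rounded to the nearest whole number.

Hour angle H = 15° × (9 − 12) = -45.00°.
cos θ_z = sin(-63.4°) sin(4.6°) + cos(-63.4°) cos(4.6°) cos(-45.00°) = -0.0717 + 0.3156 = 0.2439.
Top-of-atmosphere irradiance = S₀ cos θ_z = 1367 × 0.2439 = 333.41 W/m².

333 W/m²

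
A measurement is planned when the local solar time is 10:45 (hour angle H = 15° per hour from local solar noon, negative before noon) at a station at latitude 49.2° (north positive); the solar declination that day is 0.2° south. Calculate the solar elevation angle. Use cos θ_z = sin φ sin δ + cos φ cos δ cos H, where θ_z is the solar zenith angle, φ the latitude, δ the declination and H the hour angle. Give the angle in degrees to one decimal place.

38.0°

Hour angle H = 15° × (10.75 − 12) = -18.75°.
cos θ_z = sin(49.2°) sin(-0.2°) + cos(49.2°) cos(-0.2°) cos(-18.75°) = -0.0026 + 0.6187 = 0.6161.
θ_z = arccos(0.6161) = 51.97°, so the elevation is 90° − 51.97° = 38.03°.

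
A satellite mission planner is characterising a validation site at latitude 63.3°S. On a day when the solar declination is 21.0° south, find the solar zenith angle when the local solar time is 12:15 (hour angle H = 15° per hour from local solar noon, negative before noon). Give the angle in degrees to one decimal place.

42.4°

Hour angle H = 15° × (12.25 − 12) = 3.75°.
cos θ_z = sin φ sin δ + cos φ cos δ cos H = (-0.8934)(-0.3584) + (0.4493)(0.9336)(0.9979) = 0.7388.
θ_z = arccos(0.7388) = 42.37°.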